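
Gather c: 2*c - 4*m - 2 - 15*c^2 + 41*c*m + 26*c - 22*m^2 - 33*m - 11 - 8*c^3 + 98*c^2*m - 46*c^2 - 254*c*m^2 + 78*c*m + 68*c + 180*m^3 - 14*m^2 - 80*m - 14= -8*c^3 + c^2*(98*m - 61) + c*(-254*m^2 + 119*m + 96) + 180*m^3 - 36*m^2 - 117*m - 27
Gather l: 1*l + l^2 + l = l^2 + 2*l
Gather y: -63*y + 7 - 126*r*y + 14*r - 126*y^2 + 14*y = 14*r - 126*y^2 + y*(-126*r - 49) + 7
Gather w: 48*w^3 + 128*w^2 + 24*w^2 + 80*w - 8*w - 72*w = 48*w^3 + 152*w^2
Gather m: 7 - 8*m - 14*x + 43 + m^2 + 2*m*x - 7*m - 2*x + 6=m^2 + m*(2*x - 15) - 16*x + 56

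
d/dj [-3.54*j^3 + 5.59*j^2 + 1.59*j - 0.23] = -10.62*j^2 + 11.18*j + 1.59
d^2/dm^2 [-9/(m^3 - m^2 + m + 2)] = 18*((3*m - 1)*(m^3 - m^2 + m + 2) - (3*m^2 - 2*m + 1)^2)/(m^3 - m^2 + m + 2)^3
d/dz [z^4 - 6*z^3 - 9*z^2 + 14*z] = 4*z^3 - 18*z^2 - 18*z + 14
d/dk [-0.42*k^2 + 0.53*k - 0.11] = 0.53 - 0.84*k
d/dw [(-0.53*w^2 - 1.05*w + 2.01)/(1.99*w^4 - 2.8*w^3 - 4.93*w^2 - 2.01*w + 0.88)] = (2.1094*w^5 + 4.7845*w^4 - 21.8796*w^3 + 12.7728*w^2 + 18.8858*w + 3.1161)/(3.9601*w^8 - 11.144*w^7 - 11.7814*w^6 + 19.6082*w^5 + 39.0633*w^4 + 14.8906*w^3 - 4.6367*w^2 - 3.5376*w + 0.7744)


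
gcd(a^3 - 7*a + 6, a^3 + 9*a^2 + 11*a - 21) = a^2 + 2*a - 3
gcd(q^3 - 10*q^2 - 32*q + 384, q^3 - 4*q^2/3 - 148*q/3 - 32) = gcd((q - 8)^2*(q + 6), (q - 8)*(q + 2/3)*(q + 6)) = q^2 - 2*q - 48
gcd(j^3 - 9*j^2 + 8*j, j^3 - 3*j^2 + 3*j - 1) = j - 1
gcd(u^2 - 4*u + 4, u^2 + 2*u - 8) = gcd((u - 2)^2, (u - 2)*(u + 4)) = u - 2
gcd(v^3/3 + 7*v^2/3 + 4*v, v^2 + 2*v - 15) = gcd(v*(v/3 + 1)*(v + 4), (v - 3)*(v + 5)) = 1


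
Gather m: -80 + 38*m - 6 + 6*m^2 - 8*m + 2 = 6*m^2 + 30*m - 84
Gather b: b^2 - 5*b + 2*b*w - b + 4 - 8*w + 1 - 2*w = b^2 + b*(2*w - 6) - 10*w + 5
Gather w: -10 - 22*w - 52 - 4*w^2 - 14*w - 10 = -4*w^2 - 36*w - 72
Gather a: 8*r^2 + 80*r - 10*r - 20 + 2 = 8*r^2 + 70*r - 18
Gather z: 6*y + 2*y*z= 2*y*z + 6*y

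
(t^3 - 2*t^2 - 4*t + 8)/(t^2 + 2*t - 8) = (t^2 - 4)/(t + 4)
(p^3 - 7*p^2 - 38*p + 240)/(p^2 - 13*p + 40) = p + 6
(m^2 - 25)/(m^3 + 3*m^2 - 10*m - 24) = (m^2 - 25)/(m^3 + 3*m^2 - 10*m - 24)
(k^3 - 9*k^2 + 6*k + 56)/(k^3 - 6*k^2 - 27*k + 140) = (k + 2)/(k + 5)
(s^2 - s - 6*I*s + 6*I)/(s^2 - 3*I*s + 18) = (s - 1)/(s + 3*I)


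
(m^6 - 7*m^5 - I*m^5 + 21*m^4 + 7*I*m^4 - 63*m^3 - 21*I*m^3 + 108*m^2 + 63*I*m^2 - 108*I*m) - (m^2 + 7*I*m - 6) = m^6 - 7*m^5 - I*m^5 + 21*m^4 + 7*I*m^4 - 63*m^3 - 21*I*m^3 + 107*m^2 + 63*I*m^2 - 115*I*m + 6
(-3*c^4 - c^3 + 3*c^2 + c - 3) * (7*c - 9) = -21*c^5 + 20*c^4 + 30*c^3 - 20*c^2 - 30*c + 27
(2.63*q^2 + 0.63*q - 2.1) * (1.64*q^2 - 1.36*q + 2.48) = 4.3132*q^4 - 2.5436*q^3 + 2.2216*q^2 + 4.4184*q - 5.208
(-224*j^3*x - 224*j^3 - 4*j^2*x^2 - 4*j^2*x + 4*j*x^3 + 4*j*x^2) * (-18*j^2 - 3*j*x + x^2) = 4032*j^5*x + 4032*j^5 + 744*j^4*x^2 + 744*j^4*x - 284*j^3*x^3 - 284*j^3*x^2 - 16*j^2*x^4 - 16*j^2*x^3 + 4*j*x^5 + 4*j*x^4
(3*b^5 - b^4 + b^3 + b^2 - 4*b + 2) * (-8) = -24*b^5 + 8*b^4 - 8*b^3 - 8*b^2 + 32*b - 16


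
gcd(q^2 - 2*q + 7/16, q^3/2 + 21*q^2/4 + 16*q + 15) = 1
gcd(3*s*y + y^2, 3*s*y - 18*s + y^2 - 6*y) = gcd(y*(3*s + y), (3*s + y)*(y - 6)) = 3*s + y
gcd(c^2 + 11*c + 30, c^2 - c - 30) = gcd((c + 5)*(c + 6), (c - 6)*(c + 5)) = c + 5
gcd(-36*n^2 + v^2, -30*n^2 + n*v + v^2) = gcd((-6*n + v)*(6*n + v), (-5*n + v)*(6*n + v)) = 6*n + v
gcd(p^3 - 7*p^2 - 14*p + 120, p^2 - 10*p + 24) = p - 6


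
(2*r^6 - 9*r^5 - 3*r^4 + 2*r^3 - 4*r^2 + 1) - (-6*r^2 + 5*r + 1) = 2*r^6 - 9*r^5 - 3*r^4 + 2*r^3 + 2*r^2 - 5*r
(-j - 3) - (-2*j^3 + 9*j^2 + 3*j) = 2*j^3 - 9*j^2 - 4*j - 3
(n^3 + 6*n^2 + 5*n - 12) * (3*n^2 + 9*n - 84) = 3*n^5 + 27*n^4 - 15*n^3 - 495*n^2 - 528*n + 1008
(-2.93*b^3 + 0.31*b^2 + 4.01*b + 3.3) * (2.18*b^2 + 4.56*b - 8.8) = -6.3874*b^5 - 12.685*b^4 + 35.9394*b^3 + 22.7516*b^2 - 20.24*b - 29.04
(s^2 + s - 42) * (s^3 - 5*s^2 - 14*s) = s^5 - 4*s^4 - 61*s^3 + 196*s^2 + 588*s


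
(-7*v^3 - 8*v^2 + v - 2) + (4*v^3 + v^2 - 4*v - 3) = -3*v^3 - 7*v^2 - 3*v - 5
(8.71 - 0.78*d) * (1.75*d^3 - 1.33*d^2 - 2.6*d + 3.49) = -1.365*d^4 + 16.2799*d^3 - 9.5563*d^2 - 25.3682*d + 30.3979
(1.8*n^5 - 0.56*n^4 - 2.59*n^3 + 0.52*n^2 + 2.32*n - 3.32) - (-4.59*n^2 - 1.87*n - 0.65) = 1.8*n^5 - 0.56*n^4 - 2.59*n^3 + 5.11*n^2 + 4.19*n - 2.67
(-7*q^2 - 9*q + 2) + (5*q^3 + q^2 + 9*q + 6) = 5*q^3 - 6*q^2 + 8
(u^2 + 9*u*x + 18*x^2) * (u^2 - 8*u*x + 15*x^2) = u^4 + u^3*x - 39*u^2*x^2 - 9*u*x^3 + 270*x^4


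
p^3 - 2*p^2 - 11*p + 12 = (p - 4)*(p - 1)*(p + 3)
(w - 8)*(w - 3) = w^2 - 11*w + 24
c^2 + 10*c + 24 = (c + 4)*(c + 6)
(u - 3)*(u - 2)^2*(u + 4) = u^4 - 3*u^3 - 12*u^2 + 52*u - 48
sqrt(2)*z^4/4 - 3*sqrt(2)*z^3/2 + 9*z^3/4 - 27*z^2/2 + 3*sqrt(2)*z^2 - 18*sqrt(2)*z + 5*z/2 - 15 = (z/2 + sqrt(2)/2)*(z - 6)*(z + 5*sqrt(2)/2)*(sqrt(2)*z/2 + 1)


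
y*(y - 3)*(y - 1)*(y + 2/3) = y^4 - 10*y^3/3 + y^2/3 + 2*y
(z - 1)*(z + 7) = z^2 + 6*z - 7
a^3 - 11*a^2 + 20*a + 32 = (a - 8)*(a - 4)*(a + 1)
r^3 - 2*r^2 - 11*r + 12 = (r - 4)*(r - 1)*(r + 3)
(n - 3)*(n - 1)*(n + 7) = n^3 + 3*n^2 - 25*n + 21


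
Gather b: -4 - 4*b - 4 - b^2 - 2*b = -b^2 - 6*b - 8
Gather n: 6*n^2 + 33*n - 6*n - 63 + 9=6*n^2 + 27*n - 54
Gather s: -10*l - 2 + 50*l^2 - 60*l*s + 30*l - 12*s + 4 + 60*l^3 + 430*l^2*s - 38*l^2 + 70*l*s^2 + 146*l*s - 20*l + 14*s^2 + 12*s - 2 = 60*l^3 + 12*l^2 + s^2*(70*l + 14) + s*(430*l^2 + 86*l)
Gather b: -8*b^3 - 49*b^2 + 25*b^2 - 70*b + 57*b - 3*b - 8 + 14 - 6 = -8*b^3 - 24*b^2 - 16*b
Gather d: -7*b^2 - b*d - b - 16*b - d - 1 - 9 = -7*b^2 - 17*b + d*(-b - 1) - 10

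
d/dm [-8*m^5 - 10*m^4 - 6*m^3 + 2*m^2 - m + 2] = -40*m^4 - 40*m^3 - 18*m^2 + 4*m - 1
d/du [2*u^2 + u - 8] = 4*u + 1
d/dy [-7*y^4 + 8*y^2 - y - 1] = -28*y^3 + 16*y - 1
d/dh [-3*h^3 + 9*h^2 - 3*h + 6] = -9*h^2 + 18*h - 3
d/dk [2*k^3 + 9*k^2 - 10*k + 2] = 6*k^2 + 18*k - 10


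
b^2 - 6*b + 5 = (b - 5)*(b - 1)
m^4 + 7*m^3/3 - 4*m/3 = m*(m - 2/3)*(m + 1)*(m + 2)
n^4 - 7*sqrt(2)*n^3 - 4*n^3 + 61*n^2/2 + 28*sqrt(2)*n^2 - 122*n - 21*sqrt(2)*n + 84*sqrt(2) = (n - 4)*(n - 7*sqrt(2)/2)*(n - 2*sqrt(2))*(n - 3*sqrt(2)/2)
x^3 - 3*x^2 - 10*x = x*(x - 5)*(x + 2)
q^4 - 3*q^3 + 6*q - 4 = (q - 2)*(q - 1)*(q - sqrt(2))*(q + sqrt(2))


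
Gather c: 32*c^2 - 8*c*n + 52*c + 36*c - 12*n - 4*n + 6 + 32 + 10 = 32*c^2 + c*(88 - 8*n) - 16*n + 48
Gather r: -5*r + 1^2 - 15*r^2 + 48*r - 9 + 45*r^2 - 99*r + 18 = 30*r^2 - 56*r + 10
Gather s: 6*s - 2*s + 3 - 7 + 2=4*s - 2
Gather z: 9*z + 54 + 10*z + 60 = 19*z + 114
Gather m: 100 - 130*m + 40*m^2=40*m^2 - 130*m + 100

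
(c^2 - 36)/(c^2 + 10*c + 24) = (c - 6)/(c + 4)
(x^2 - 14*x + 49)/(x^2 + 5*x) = (x^2 - 14*x + 49)/(x*(x + 5))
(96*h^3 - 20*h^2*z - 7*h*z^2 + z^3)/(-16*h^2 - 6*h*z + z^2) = (-12*h^2 + h*z + z^2)/(2*h + z)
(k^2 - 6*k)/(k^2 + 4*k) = (k - 6)/(k + 4)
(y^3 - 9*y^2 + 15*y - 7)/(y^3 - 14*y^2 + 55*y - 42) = (y - 1)/(y - 6)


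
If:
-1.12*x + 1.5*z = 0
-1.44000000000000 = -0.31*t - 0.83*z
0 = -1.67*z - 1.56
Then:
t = 7.15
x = -1.25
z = -0.93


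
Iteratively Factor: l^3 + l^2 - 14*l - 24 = (l - 4)*(l^2 + 5*l + 6) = (l - 4)*(l + 2)*(l + 3)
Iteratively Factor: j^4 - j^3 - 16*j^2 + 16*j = (j + 4)*(j^3 - 5*j^2 + 4*j) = (j - 1)*(j + 4)*(j^2 - 4*j) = j*(j - 1)*(j + 4)*(j - 4)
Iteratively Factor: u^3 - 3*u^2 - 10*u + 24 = (u - 2)*(u^2 - u - 12) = (u - 2)*(u + 3)*(u - 4)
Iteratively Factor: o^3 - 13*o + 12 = (o + 4)*(o^2 - 4*o + 3) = (o - 3)*(o + 4)*(o - 1)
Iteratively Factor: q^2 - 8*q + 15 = (q - 5)*(q - 3)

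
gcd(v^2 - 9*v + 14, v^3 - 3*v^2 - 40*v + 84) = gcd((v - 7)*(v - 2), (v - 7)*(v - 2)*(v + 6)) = v^2 - 9*v + 14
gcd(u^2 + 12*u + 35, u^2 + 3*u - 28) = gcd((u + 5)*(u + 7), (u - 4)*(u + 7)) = u + 7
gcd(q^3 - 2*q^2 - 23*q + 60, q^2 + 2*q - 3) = 1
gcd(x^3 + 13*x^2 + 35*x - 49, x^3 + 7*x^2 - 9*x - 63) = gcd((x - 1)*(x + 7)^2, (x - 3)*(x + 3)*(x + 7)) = x + 7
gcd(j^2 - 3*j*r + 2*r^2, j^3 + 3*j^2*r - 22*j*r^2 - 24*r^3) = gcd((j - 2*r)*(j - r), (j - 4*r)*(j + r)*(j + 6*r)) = 1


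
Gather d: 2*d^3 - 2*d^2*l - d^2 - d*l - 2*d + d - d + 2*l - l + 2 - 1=2*d^3 + d^2*(-2*l - 1) + d*(-l - 2) + l + 1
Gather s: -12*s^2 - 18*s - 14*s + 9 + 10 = -12*s^2 - 32*s + 19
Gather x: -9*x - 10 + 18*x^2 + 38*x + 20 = 18*x^2 + 29*x + 10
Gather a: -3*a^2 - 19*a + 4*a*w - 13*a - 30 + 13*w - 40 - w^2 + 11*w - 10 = -3*a^2 + a*(4*w - 32) - w^2 + 24*w - 80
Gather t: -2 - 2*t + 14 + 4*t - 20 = 2*t - 8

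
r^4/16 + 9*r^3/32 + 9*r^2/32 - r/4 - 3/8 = (r/4 + 1/2)^2*(r - 1)*(r + 3/2)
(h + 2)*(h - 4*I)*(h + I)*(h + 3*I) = h^4 + 2*h^3 + 13*h^2 + 26*h + 12*I*h + 24*I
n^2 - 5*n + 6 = (n - 3)*(n - 2)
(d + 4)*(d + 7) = d^2 + 11*d + 28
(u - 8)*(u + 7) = u^2 - u - 56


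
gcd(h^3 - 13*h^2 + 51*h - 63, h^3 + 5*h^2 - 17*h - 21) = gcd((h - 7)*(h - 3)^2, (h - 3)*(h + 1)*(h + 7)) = h - 3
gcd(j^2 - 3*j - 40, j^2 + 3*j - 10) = j + 5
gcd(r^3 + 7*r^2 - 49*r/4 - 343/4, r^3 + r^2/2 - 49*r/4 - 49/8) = r^2 - 49/4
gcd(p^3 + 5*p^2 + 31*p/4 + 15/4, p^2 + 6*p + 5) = p + 1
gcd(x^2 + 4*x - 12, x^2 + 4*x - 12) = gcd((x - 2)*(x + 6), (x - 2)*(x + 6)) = x^2 + 4*x - 12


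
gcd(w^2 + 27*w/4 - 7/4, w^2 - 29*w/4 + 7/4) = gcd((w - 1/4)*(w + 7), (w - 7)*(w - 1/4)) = w - 1/4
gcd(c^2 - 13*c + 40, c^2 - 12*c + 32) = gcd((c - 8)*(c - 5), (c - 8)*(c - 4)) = c - 8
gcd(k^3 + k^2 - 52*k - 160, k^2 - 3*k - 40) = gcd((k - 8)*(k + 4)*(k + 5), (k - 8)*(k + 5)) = k^2 - 3*k - 40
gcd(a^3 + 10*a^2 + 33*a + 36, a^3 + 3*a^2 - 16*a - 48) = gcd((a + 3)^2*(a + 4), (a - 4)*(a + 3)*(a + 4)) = a^2 + 7*a + 12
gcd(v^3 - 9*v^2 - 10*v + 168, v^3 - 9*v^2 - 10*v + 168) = v^3 - 9*v^2 - 10*v + 168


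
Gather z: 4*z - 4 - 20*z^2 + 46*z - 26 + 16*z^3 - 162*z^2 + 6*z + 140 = 16*z^3 - 182*z^2 + 56*z + 110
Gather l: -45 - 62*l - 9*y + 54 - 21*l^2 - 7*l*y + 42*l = -21*l^2 + l*(-7*y - 20) - 9*y + 9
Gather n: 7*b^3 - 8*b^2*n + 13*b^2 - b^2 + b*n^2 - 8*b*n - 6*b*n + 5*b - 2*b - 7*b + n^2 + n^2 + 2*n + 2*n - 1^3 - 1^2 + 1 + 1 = 7*b^3 + 12*b^2 - 4*b + n^2*(b + 2) + n*(-8*b^2 - 14*b + 4)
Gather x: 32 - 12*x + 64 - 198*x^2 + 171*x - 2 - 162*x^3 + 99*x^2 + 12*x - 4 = -162*x^3 - 99*x^2 + 171*x + 90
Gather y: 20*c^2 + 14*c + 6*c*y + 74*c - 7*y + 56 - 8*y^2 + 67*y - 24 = 20*c^2 + 88*c - 8*y^2 + y*(6*c + 60) + 32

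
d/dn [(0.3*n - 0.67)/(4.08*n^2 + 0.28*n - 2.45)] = (-1.224*n^2 + 5.4672*n - 0.5474)/(16.6464*n^4 + 2.2848*n^3 - 19.9136*n^2 - 1.372*n + 6.0025)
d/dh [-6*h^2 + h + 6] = 1 - 12*h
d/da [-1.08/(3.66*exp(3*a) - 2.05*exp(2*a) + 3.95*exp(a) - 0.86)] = (11.8584*exp(2*a) - 4.428*exp(a) + 4.266)*exp(a)/(3.66*exp(3*a) - 2.05*exp(2*a) + 3.95*exp(a) - 0.86)^2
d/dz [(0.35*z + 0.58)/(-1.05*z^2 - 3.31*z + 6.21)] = (0.3675*z^2 + 1.218*z + 4.0933)/(1.1025*z^4 + 6.951*z^3 - 2.0849*z^2 - 41.1102*z + 38.5641)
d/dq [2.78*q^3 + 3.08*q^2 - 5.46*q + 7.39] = 8.34*q^2 + 6.16*q - 5.46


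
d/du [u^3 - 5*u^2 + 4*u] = 3*u^2 - 10*u + 4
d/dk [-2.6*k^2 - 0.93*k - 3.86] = -5.2*k - 0.93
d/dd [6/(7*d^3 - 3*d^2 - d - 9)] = 6*(-21*d^2 + 6*d + 1)/(-7*d^3 + 3*d^2 + d + 9)^2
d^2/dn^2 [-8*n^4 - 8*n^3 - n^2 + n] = -96*n^2 - 48*n - 2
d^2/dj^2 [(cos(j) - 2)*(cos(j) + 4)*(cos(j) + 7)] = -27*cos(j)/4 - 18*cos(2*j) - 9*cos(3*j)/4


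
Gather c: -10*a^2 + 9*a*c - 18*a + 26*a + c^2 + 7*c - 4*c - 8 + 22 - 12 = -10*a^2 + 8*a + c^2 + c*(9*a + 3) + 2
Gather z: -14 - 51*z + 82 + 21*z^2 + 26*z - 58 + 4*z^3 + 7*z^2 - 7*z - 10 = 4*z^3 + 28*z^2 - 32*z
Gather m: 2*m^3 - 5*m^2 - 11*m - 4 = 2*m^3 - 5*m^2 - 11*m - 4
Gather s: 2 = 2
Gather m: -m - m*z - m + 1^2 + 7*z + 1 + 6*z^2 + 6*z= m*(-z - 2) + 6*z^2 + 13*z + 2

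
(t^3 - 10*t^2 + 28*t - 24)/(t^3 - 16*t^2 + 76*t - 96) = (t - 2)/(t - 8)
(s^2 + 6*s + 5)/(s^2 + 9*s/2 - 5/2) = 2*(s + 1)/(2*s - 1)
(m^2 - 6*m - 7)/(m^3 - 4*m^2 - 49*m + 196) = (m + 1)/(m^2 + 3*m - 28)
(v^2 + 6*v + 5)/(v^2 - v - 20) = (v^2 + 6*v + 5)/(v^2 - v - 20)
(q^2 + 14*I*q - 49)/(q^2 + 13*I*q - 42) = (q + 7*I)/(q + 6*I)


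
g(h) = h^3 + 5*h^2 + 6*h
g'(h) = 3*h^2 + 10*h + 6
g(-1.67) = -0.73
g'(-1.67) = -2.33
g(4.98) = 277.39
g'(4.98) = 130.20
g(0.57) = 5.23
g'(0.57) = 12.67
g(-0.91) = -2.07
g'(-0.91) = -0.62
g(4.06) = 173.70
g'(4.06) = 96.05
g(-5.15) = -34.88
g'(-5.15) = 34.07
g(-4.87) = -26.14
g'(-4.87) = 28.45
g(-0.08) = -0.45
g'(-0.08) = 5.22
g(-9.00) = -378.00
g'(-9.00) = 159.00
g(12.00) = 2520.00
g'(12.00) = 558.00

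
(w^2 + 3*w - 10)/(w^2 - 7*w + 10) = (w + 5)/(w - 5)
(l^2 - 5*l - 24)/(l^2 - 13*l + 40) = (l + 3)/(l - 5)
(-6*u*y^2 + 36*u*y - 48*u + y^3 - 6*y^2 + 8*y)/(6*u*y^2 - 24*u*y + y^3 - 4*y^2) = (-6*u*y + 12*u + y^2 - 2*y)/(y*(6*u + y))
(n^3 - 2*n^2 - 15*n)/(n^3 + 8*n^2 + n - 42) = n*(n - 5)/(n^2 + 5*n - 14)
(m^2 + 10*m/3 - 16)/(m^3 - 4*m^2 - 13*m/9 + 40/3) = 3*(m + 6)/(3*m^2 - 4*m - 15)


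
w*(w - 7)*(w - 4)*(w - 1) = w^4 - 12*w^3 + 39*w^2 - 28*w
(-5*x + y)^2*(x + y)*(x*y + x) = 25*x^4*y + 25*x^4 + 15*x^3*y^2 + 15*x^3*y - 9*x^2*y^3 - 9*x^2*y^2 + x*y^4 + x*y^3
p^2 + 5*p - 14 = (p - 2)*(p + 7)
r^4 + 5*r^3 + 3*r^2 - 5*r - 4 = (r - 1)*(r + 1)^2*(r + 4)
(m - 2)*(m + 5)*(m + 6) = m^3 + 9*m^2 + 8*m - 60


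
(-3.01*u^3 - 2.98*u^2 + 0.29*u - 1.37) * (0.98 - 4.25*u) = 12.7925*u^4 + 9.7152*u^3 - 4.1529*u^2 + 6.1067*u - 1.3426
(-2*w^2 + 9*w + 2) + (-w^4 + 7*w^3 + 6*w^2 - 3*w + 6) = -w^4 + 7*w^3 + 4*w^2 + 6*w + 8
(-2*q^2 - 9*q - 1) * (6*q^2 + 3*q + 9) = -12*q^4 - 60*q^3 - 51*q^2 - 84*q - 9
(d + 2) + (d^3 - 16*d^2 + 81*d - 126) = d^3 - 16*d^2 + 82*d - 124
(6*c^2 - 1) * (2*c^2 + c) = 12*c^4 + 6*c^3 - 2*c^2 - c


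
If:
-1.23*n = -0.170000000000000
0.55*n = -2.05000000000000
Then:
No Solution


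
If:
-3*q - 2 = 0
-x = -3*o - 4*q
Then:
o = x/3 + 8/9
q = -2/3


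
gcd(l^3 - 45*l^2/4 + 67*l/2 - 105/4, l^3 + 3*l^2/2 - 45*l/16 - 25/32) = l - 5/4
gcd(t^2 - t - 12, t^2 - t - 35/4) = 1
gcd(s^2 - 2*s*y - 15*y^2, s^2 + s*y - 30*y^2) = -s + 5*y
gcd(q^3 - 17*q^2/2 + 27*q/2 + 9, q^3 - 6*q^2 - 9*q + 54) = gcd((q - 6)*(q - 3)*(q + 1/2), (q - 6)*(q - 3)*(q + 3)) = q^2 - 9*q + 18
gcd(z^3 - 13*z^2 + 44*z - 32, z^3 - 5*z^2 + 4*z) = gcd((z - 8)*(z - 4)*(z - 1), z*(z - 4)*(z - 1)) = z^2 - 5*z + 4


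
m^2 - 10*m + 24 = (m - 6)*(m - 4)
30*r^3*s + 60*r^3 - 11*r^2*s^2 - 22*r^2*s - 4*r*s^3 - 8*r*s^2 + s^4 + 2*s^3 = (-5*r + s)*(-2*r + s)*(3*r + s)*(s + 2)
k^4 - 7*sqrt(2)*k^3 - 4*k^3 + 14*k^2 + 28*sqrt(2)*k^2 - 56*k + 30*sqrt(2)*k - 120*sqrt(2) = (k - 4)*(k - 5*sqrt(2))*(k - 3*sqrt(2))*(k + sqrt(2))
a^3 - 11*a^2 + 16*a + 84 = (a - 7)*(a - 6)*(a + 2)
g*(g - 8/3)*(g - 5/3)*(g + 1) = g^4 - 10*g^3/3 + g^2/9 + 40*g/9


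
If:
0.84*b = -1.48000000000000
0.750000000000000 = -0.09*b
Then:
No Solution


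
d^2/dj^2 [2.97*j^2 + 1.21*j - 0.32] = 5.94000000000000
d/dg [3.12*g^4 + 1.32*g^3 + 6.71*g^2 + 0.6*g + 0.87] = 12.48*g^3 + 3.96*g^2 + 13.42*g + 0.6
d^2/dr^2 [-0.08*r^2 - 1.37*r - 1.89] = -0.160000000000000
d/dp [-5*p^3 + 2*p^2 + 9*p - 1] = -15*p^2 + 4*p + 9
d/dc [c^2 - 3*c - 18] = 2*c - 3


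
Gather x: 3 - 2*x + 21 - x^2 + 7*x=-x^2 + 5*x + 24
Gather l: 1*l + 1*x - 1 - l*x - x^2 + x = l*(1 - x) - x^2 + 2*x - 1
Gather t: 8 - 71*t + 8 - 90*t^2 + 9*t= -90*t^2 - 62*t + 16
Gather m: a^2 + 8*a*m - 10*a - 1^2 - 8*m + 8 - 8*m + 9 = a^2 - 10*a + m*(8*a - 16) + 16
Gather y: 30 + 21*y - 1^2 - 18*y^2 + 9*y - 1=-18*y^2 + 30*y + 28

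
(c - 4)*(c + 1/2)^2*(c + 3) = c^4 - 51*c^2/4 - 49*c/4 - 3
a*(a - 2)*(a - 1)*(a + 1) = a^4 - 2*a^3 - a^2 + 2*a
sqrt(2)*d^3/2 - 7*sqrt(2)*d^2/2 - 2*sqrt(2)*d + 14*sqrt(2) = (d - 7)*(d - 2)*(sqrt(2)*d/2 + sqrt(2))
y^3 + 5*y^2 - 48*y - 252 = (y - 7)*(y + 6)^2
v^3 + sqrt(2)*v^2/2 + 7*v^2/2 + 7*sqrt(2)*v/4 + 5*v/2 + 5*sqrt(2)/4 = (v + 1)*(v + 5/2)*(v + sqrt(2)/2)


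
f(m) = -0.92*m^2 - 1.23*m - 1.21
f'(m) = -1.84*m - 1.23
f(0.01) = -1.22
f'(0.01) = -1.25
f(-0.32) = -0.91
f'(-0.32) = -0.64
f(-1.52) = -1.47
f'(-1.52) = 1.57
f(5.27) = -33.24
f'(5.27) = -10.93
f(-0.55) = -0.81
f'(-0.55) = -0.22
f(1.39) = -4.70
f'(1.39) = -3.79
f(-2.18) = -2.90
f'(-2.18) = 2.78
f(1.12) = -3.74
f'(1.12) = -3.29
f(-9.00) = -64.66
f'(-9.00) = 15.33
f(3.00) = -13.18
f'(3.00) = -6.75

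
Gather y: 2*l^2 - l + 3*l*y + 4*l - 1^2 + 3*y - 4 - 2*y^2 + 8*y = 2*l^2 + 3*l - 2*y^2 + y*(3*l + 11) - 5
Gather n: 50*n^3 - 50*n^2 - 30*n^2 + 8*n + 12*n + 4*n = 50*n^3 - 80*n^2 + 24*n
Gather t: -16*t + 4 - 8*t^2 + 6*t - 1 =-8*t^2 - 10*t + 3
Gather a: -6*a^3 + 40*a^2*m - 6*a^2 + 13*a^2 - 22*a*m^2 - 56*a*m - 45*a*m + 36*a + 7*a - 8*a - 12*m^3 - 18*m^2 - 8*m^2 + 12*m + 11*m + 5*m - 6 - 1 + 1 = -6*a^3 + a^2*(40*m + 7) + a*(-22*m^2 - 101*m + 35) - 12*m^3 - 26*m^2 + 28*m - 6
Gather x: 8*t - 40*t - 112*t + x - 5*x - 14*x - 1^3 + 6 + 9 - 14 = -144*t - 18*x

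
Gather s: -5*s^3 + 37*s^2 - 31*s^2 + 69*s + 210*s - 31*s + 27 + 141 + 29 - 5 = -5*s^3 + 6*s^2 + 248*s + 192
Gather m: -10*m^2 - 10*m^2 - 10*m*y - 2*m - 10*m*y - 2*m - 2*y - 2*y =-20*m^2 + m*(-20*y - 4) - 4*y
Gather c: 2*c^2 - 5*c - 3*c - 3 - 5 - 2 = 2*c^2 - 8*c - 10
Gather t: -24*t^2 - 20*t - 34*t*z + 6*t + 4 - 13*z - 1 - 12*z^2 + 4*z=-24*t^2 + t*(-34*z - 14) - 12*z^2 - 9*z + 3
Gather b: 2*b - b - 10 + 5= b - 5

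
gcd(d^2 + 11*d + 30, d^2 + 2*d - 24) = d + 6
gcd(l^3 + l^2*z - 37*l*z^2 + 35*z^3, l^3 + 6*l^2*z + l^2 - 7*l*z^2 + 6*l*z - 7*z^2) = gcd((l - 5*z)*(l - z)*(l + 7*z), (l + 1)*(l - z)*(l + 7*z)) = -l^2 - 6*l*z + 7*z^2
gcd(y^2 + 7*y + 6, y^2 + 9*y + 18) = y + 6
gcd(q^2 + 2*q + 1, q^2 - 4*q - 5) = q + 1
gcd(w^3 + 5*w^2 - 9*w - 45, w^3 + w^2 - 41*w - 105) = w^2 + 8*w + 15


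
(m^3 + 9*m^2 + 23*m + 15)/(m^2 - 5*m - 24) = (m^2 + 6*m + 5)/(m - 8)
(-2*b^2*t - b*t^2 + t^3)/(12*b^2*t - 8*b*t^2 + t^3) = (b + t)/(-6*b + t)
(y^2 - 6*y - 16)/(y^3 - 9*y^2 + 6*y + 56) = (y - 8)/(y^2 - 11*y + 28)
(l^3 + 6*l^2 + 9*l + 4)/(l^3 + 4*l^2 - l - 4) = (l + 1)/(l - 1)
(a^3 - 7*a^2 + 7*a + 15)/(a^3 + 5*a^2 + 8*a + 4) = (a^2 - 8*a + 15)/(a^2 + 4*a + 4)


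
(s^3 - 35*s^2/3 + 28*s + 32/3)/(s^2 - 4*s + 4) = (3*s^3 - 35*s^2 + 84*s + 32)/(3*(s^2 - 4*s + 4))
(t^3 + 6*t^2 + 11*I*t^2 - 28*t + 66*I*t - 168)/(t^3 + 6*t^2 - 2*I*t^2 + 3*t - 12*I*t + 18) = (t^2 + 11*I*t - 28)/(t^2 - 2*I*t + 3)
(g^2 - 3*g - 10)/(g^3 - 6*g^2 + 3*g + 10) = (g + 2)/(g^2 - g - 2)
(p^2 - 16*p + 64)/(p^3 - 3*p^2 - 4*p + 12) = (p^2 - 16*p + 64)/(p^3 - 3*p^2 - 4*p + 12)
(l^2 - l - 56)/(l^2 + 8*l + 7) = (l - 8)/(l + 1)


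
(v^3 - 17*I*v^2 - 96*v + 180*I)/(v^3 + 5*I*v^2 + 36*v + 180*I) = (v^2 - 11*I*v - 30)/(v^2 + 11*I*v - 30)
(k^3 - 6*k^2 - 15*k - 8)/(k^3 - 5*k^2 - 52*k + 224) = (k^2 + 2*k + 1)/(k^2 + 3*k - 28)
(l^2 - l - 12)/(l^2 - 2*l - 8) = (l + 3)/(l + 2)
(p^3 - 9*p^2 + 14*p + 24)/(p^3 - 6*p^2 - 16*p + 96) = (p + 1)/(p + 4)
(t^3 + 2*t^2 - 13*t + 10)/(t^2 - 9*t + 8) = (t^2 + 3*t - 10)/(t - 8)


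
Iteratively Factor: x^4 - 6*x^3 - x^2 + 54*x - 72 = (x - 2)*(x^3 - 4*x^2 - 9*x + 36) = (x - 4)*(x - 2)*(x^2 - 9) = (x - 4)*(x - 3)*(x - 2)*(x + 3)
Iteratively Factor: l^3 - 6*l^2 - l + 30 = (l + 2)*(l^2 - 8*l + 15) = (l - 3)*(l + 2)*(l - 5)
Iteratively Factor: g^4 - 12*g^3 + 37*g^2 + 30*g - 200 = (g - 5)*(g^3 - 7*g^2 + 2*g + 40) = (g - 5)*(g - 4)*(g^2 - 3*g - 10) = (g - 5)*(g - 4)*(g + 2)*(g - 5)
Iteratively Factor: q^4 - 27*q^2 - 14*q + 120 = (q + 3)*(q^3 - 3*q^2 - 18*q + 40) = (q - 5)*(q + 3)*(q^2 + 2*q - 8) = (q - 5)*(q + 3)*(q + 4)*(q - 2)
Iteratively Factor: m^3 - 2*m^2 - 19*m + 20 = (m - 5)*(m^2 + 3*m - 4) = (m - 5)*(m + 4)*(m - 1)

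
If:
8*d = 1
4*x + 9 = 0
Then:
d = 1/8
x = -9/4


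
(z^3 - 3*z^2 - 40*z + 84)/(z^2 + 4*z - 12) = z - 7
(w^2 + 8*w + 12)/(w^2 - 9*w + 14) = (w^2 + 8*w + 12)/(w^2 - 9*w + 14)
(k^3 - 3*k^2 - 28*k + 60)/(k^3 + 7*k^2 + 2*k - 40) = (k - 6)/(k + 4)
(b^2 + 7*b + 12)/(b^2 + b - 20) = (b^2 + 7*b + 12)/(b^2 + b - 20)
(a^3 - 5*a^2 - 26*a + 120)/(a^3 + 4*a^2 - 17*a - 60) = (a - 6)/(a + 3)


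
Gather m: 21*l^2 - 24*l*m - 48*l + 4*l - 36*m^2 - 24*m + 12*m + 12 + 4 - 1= 21*l^2 - 44*l - 36*m^2 + m*(-24*l - 12) + 15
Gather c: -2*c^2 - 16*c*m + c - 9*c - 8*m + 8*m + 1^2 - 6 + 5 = -2*c^2 + c*(-16*m - 8)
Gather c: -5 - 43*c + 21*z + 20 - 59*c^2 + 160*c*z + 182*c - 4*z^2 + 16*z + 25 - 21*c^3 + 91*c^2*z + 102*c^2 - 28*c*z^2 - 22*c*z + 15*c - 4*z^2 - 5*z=-21*c^3 + c^2*(91*z + 43) + c*(-28*z^2 + 138*z + 154) - 8*z^2 + 32*z + 40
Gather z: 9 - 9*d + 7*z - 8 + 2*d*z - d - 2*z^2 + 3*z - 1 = -10*d - 2*z^2 + z*(2*d + 10)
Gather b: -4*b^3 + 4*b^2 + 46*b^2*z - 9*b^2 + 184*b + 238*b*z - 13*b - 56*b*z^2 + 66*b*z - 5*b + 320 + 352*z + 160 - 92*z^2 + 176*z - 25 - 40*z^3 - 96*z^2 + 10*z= -4*b^3 + b^2*(46*z - 5) + b*(-56*z^2 + 304*z + 166) - 40*z^3 - 188*z^2 + 538*z + 455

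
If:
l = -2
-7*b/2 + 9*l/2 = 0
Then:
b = -18/7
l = -2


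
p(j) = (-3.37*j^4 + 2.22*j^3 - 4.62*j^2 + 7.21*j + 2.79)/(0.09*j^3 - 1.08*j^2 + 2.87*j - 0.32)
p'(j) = (-0.27*j^2 + 2.16*j - 2.87)*(-3.37*j^4 + 2.22*j^3 - 4.62*j^2 + 7.21*j + 2.79)/(0.09*j^3 - 1.08*j^2 + 2.87*j - 0.32)^2 + (-13.48*j^3 + 6.66*j^2 - 9.24*j + 7.21)/(0.09*j^3 - 1.08*j^2 + 2.87*j - 0.32)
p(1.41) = -1.82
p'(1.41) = -16.22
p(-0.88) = 2.85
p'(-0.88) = -4.14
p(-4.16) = 34.10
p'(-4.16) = -15.17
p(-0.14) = -2.26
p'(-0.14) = -21.35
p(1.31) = -0.35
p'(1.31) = -13.19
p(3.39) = -762.68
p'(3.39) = -2979.72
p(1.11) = 1.82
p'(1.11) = -8.89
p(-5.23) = 51.96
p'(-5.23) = -18.12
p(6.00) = 1578.06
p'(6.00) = 841.05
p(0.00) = -8.72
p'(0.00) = -100.73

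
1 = 1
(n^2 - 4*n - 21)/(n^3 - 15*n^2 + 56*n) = (n + 3)/(n*(n - 8))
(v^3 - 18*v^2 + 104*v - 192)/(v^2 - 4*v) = v - 14 + 48/v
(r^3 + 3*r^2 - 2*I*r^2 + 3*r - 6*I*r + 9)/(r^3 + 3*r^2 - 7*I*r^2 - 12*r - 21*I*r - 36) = (r + I)/(r - 4*I)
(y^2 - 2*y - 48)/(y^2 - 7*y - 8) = (y + 6)/(y + 1)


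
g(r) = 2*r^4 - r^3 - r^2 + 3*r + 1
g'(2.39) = 90.30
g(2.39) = 54.06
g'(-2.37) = -115.61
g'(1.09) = 7.62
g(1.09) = 4.61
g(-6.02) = 2791.60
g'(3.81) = 394.28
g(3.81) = 364.04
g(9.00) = 12340.00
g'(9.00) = 5574.00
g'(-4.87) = -982.42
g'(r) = 8*r^3 - 3*r^2 - 2*r + 3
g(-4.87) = 1203.16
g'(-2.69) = -169.05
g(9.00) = 12340.00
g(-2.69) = 109.88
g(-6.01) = 2773.25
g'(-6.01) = -1829.99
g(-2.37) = 64.68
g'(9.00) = 5574.00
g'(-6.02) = -1839.02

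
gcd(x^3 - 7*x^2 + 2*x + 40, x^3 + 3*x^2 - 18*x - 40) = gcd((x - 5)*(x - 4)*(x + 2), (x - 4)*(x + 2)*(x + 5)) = x^2 - 2*x - 8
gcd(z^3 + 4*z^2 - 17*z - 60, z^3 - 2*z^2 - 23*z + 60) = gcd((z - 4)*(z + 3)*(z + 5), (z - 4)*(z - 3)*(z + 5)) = z^2 + z - 20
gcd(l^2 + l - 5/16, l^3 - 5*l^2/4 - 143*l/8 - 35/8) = 1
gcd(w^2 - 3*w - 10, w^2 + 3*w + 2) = w + 2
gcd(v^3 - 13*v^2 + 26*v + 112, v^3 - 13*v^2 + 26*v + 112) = v^3 - 13*v^2 + 26*v + 112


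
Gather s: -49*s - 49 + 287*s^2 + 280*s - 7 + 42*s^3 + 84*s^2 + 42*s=42*s^3 + 371*s^2 + 273*s - 56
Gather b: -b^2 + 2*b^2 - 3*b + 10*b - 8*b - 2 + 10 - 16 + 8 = b^2 - b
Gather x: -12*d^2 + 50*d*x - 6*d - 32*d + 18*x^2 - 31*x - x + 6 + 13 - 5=-12*d^2 - 38*d + 18*x^2 + x*(50*d - 32) + 14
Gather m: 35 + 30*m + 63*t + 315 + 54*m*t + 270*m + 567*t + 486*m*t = m*(540*t + 300) + 630*t + 350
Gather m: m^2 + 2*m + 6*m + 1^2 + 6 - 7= m^2 + 8*m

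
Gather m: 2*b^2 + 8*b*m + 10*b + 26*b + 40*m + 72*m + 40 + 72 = 2*b^2 + 36*b + m*(8*b + 112) + 112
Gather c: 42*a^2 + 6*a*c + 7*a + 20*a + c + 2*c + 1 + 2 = 42*a^2 + 27*a + c*(6*a + 3) + 3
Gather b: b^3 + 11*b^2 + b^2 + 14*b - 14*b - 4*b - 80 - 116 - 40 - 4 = b^3 + 12*b^2 - 4*b - 240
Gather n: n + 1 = n + 1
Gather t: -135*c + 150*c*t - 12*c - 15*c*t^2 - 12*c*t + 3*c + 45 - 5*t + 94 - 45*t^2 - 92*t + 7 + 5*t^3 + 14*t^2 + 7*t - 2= -144*c + 5*t^3 + t^2*(-15*c - 31) + t*(138*c - 90) + 144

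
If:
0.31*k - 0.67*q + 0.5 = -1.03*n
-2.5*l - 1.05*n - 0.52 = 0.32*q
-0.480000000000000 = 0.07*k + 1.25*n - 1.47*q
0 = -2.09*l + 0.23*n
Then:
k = -0.37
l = -0.04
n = -0.39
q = -0.02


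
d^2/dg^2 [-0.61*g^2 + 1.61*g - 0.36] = -1.22000000000000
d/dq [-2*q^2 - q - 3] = -4*q - 1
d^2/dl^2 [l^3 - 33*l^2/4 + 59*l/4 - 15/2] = 6*l - 33/2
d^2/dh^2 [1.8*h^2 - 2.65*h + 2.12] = 3.60000000000000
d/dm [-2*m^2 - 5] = -4*m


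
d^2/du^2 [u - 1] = 0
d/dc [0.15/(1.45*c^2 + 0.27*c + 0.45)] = (-0.435*c - 0.0405)/(1.45*c^2 + 0.27*c + 0.45)^2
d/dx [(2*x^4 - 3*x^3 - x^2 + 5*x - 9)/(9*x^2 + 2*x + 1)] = (36*x^5 - 15*x^4 - 4*x^3 - 56*x^2 + 160*x + 23)/(81*x^4 + 36*x^3 + 22*x^2 + 4*x + 1)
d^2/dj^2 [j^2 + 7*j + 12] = 2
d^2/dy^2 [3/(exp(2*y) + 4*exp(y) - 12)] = 12*(-(exp(y) + 1)*(exp(2*y) + 4*exp(y) - 12) + 2*(exp(y) + 2)^2*exp(y))*exp(y)/(exp(2*y) + 4*exp(y) - 12)^3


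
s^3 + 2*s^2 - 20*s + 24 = (s - 2)^2*(s + 6)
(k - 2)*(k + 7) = k^2 + 5*k - 14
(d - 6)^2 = d^2 - 12*d + 36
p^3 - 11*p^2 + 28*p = p*(p - 7)*(p - 4)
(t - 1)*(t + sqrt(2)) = t^2 - t + sqrt(2)*t - sqrt(2)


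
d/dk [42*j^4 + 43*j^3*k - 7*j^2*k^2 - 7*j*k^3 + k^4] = 43*j^3 - 14*j^2*k - 21*j*k^2 + 4*k^3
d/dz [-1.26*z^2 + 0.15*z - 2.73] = 0.15 - 2.52*z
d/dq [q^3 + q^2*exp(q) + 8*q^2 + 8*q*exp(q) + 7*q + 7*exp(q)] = q^2*exp(q) + 3*q^2 + 10*q*exp(q) + 16*q + 15*exp(q) + 7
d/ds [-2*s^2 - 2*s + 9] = -4*s - 2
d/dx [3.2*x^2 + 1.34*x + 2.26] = 6.4*x + 1.34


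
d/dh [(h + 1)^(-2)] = -2/(h + 1)^3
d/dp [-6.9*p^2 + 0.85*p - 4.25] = 0.85 - 13.8*p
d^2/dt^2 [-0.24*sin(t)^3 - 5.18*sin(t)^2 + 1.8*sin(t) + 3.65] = -1.62*sin(t) - 0.54*sin(3*t) - 10.36*cos(2*t)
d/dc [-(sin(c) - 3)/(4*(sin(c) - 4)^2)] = (sin(c) - 2)*cos(c)/(4*(sin(c) - 4)^3)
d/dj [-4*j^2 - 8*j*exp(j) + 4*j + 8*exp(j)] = -8*j*exp(j) - 8*j + 4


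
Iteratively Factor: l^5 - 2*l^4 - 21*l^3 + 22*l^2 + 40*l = (l + 4)*(l^4 - 6*l^3 + 3*l^2 + 10*l) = (l + 1)*(l + 4)*(l^3 - 7*l^2 + 10*l) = (l - 2)*(l + 1)*(l + 4)*(l^2 - 5*l) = (l - 5)*(l - 2)*(l + 1)*(l + 4)*(l)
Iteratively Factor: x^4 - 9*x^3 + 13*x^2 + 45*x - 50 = (x + 2)*(x^3 - 11*x^2 + 35*x - 25) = (x - 5)*(x + 2)*(x^2 - 6*x + 5) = (x - 5)^2*(x + 2)*(x - 1)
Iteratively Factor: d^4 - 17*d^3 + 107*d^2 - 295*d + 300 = (d - 4)*(d^3 - 13*d^2 + 55*d - 75) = (d - 4)*(d - 3)*(d^2 - 10*d + 25) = (d - 5)*(d - 4)*(d - 3)*(d - 5)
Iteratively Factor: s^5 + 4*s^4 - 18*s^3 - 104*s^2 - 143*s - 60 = (s + 1)*(s^4 + 3*s^3 - 21*s^2 - 83*s - 60) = (s + 1)*(s + 4)*(s^3 - s^2 - 17*s - 15) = (s + 1)*(s + 3)*(s + 4)*(s^2 - 4*s - 5) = (s + 1)^2*(s + 3)*(s + 4)*(s - 5)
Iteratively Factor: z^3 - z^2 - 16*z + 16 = (z - 1)*(z^2 - 16) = (z - 1)*(z + 4)*(z - 4)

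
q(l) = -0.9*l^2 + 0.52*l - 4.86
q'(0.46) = -0.31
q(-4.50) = -25.42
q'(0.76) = -0.85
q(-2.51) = -11.84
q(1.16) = -5.47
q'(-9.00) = 16.72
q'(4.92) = -8.34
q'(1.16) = -1.57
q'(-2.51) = 5.04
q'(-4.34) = 8.33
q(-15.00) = -215.16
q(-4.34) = -24.07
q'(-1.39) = 3.02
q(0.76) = -4.98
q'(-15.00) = 27.52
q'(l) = 0.52 - 1.8*l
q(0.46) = -4.81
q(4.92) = -24.09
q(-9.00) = -82.44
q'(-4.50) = 8.62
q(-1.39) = -7.32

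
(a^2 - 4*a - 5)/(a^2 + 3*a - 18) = (a^2 - 4*a - 5)/(a^2 + 3*a - 18)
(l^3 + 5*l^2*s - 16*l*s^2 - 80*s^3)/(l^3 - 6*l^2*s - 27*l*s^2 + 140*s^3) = (-l - 4*s)/(-l + 7*s)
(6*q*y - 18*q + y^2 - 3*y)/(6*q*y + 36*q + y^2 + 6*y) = (y - 3)/(y + 6)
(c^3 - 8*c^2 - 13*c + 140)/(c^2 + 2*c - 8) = (c^2 - 12*c + 35)/(c - 2)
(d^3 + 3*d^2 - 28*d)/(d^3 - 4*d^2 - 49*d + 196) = d/(d - 7)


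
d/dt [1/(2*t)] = -1/(2*t^2)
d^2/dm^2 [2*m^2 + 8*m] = 4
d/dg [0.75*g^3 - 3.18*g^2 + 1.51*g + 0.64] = 2.25*g^2 - 6.36*g + 1.51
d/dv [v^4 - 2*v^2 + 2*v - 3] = 4*v^3 - 4*v + 2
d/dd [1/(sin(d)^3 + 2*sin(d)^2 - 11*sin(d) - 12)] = (-3*sin(d)^2 - 4*sin(d) + 11)*cos(d)/(sin(d)^3 + 2*sin(d)^2 - 11*sin(d) - 12)^2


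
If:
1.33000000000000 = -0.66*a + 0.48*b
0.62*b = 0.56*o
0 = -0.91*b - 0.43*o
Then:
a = -2.02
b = 0.00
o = 0.00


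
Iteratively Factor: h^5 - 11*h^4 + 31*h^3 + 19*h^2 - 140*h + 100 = (h + 2)*(h^4 - 13*h^3 + 57*h^2 - 95*h + 50) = (h - 5)*(h + 2)*(h^3 - 8*h^2 + 17*h - 10) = (h - 5)*(h - 2)*(h + 2)*(h^2 - 6*h + 5) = (h - 5)^2*(h - 2)*(h + 2)*(h - 1)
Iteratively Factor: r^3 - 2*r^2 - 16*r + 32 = (r + 4)*(r^2 - 6*r + 8) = (r - 2)*(r + 4)*(r - 4)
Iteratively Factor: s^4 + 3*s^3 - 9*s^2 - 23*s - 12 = (s + 4)*(s^3 - s^2 - 5*s - 3) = (s - 3)*(s + 4)*(s^2 + 2*s + 1) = (s - 3)*(s + 1)*(s + 4)*(s + 1)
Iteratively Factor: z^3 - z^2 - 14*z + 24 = (z - 3)*(z^2 + 2*z - 8) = (z - 3)*(z + 4)*(z - 2)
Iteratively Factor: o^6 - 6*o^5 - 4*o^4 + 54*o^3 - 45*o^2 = (o - 1)*(o^5 - 5*o^4 - 9*o^3 + 45*o^2) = o*(o - 1)*(o^4 - 5*o^3 - 9*o^2 + 45*o) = o^2*(o - 1)*(o^3 - 5*o^2 - 9*o + 45) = o^2*(o - 1)*(o + 3)*(o^2 - 8*o + 15) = o^2*(o - 5)*(o - 1)*(o + 3)*(o - 3)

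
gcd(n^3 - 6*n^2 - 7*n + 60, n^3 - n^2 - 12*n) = n^2 - n - 12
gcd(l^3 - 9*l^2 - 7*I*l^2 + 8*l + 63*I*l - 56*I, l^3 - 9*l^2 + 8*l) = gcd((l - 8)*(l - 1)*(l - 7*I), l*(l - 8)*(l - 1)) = l^2 - 9*l + 8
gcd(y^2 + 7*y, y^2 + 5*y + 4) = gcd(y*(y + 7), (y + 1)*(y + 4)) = 1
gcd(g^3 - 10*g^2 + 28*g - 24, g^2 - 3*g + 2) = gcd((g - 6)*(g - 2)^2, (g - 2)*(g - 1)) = g - 2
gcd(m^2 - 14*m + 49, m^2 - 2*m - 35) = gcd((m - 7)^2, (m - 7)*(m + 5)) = m - 7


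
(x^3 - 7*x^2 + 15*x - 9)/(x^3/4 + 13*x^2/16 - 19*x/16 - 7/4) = 16*(x^3 - 7*x^2 + 15*x - 9)/(4*x^3 + 13*x^2 - 19*x - 28)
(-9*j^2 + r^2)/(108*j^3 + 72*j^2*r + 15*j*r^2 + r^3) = (-3*j + r)/(36*j^2 + 12*j*r + r^2)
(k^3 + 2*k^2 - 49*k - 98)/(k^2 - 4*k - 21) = (k^2 + 9*k + 14)/(k + 3)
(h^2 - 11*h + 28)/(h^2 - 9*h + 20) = (h - 7)/(h - 5)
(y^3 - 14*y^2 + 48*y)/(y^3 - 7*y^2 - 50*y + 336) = y/(y + 7)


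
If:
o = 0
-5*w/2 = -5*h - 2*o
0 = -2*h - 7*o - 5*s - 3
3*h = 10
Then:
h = 10/3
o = 0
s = -29/15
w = 20/3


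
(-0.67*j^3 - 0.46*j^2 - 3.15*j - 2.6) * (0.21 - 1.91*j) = 1.2797*j^4 + 0.7379*j^3 + 5.9199*j^2 + 4.3045*j - 0.546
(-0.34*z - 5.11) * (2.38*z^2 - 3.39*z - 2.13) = -0.8092*z^3 - 11.0092*z^2 + 18.0471*z + 10.8843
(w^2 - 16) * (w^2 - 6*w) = w^4 - 6*w^3 - 16*w^2 + 96*w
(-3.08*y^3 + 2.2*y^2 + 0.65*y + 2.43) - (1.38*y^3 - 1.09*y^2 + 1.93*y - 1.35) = -4.46*y^3 + 3.29*y^2 - 1.28*y + 3.78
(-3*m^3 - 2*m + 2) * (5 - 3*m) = 9*m^4 - 15*m^3 + 6*m^2 - 16*m + 10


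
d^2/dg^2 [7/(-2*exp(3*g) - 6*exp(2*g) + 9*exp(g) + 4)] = 21*(-6*(2*exp(2*g) + 4*exp(g) - 3)^2*exp(g) + (6*exp(2*g) + 8*exp(g) - 3)*(2*exp(3*g) + 6*exp(2*g) - 9*exp(g) - 4))*exp(g)/(2*exp(3*g) + 6*exp(2*g) - 9*exp(g) - 4)^3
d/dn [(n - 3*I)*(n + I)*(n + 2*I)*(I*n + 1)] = 4*I*n^3 + 3*n^2 + 14*I*n + 1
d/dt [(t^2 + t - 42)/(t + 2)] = (t^2 + 4*t + 44)/(t^2 + 4*t + 4)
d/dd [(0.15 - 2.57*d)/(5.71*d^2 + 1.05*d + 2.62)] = (14.6747*d^2 - 1.713*d - 6.8909)/(32.6041*d^4 + 11.991*d^3 + 31.0229*d^2 + 5.502*d + 6.8644)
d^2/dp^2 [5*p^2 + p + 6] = 10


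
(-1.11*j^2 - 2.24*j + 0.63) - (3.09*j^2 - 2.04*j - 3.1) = -4.2*j^2 - 0.2*j + 3.73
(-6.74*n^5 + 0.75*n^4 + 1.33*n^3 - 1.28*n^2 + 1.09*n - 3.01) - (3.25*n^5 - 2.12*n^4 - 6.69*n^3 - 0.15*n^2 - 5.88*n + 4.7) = -9.99*n^5 + 2.87*n^4 + 8.02*n^3 - 1.13*n^2 + 6.97*n - 7.71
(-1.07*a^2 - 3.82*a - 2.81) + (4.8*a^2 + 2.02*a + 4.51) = 3.73*a^2 - 1.8*a + 1.7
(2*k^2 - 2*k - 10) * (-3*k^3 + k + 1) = -6*k^5 + 6*k^4 + 32*k^3 - 12*k - 10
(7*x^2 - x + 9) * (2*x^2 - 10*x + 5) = 14*x^4 - 72*x^3 + 63*x^2 - 95*x + 45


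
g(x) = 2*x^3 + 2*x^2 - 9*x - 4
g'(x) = 6*x^2 + 4*x - 9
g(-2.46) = 0.47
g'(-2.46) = 17.47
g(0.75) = -8.78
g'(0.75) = -2.62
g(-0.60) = 1.69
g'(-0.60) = -9.24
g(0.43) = -7.34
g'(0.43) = -6.17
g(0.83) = -8.95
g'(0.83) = -1.55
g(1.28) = -8.05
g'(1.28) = 5.95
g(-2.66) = -3.55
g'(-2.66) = 22.81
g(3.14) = 49.38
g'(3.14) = 62.72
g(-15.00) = -6169.00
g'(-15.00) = 1281.00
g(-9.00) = -1219.00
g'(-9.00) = 441.00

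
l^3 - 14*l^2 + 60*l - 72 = (l - 6)^2*(l - 2)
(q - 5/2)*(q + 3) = q^2 + q/2 - 15/2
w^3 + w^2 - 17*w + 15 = (w - 3)*(w - 1)*(w + 5)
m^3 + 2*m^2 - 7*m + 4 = (m - 1)^2*(m + 4)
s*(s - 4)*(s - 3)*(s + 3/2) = s^4 - 11*s^3/2 + 3*s^2/2 + 18*s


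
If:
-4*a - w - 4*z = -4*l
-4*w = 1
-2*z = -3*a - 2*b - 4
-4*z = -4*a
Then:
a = z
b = -z/2 - 2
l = 2*z - 1/16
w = -1/4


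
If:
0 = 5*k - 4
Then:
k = 4/5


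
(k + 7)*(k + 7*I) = k^2 + 7*k + 7*I*k + 49*I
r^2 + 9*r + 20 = (r + 4)*(r + 5)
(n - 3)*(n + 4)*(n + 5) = n^3 + 6*n^2 - 7*n - 60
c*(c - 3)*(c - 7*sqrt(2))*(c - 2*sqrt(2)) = c^4 - 9*sqrt(2)*c^3 - 3*c^3 + 28*c^2 + 27*sqrt(2)*c^2 - 84*c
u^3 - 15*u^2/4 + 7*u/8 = u*(u - 7/2)*(u - 1/4)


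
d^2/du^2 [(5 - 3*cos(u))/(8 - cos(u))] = 19*(sin(u)^2 - 8*cos(u) + 1)/(cos(u) - 8)^3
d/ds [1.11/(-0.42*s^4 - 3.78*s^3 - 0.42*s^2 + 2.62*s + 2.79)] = (1.8648*s^3 + 12.5874*s^2 + 0.9324*s - 2.9082)/(0.42*s^4 + 3.78*s^3 + 0.42*s^2 - 2.62*s - 2.79)^2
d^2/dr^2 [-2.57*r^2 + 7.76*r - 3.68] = -5.14000000000000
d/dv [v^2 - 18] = 2*v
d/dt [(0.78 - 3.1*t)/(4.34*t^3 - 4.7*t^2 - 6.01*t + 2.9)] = (26.908*t^3 - 24.7256*t^2 + 7.332*t - 4.3022)/(18.8356*t^6 - 40.796*t^5 - 30.0768*t^4 + 81.666*t^3 + 8.8601*t^2 - 34.858*t + 8.41)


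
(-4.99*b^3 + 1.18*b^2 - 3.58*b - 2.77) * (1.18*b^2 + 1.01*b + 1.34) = -5.8882*b^5 - 3.6475*b^4 - 9.7192*b^3 - 5.3032*b^2 - 7.5949*b - 3.7118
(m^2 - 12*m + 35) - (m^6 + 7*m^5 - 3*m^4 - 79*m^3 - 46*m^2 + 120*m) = -m^6 - 7*m^5 + 3*m^4 + 79*m^3 + 47*m^2 - 132*m + 35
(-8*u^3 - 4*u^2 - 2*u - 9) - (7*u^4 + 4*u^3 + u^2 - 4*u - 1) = -7*u^4 - 12*u^3 - 5*u^2 + 2*u - 8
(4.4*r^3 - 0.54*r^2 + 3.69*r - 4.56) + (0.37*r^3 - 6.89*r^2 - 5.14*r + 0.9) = 4.77*r^3 - 7.43*r^2 - 1.45*r - 3.66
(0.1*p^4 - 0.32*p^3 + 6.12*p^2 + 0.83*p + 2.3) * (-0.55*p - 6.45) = -0.055*p^5 - 0.469*p^4 - 1.302*p^3 - 39.9305*p^2 - 6.6185*p - 14.835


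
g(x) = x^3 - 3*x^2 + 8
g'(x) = 3*x^2 - 6*x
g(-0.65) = 6.46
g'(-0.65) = 5.17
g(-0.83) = 5.36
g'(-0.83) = 7.05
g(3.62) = 16.12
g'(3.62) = 17.59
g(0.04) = 8.00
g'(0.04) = -0.24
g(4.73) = 46.71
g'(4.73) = 38.74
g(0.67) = 6.95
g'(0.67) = -2.67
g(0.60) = 7.14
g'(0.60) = -2.52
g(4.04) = 24.97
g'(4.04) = 24.72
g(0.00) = 8.00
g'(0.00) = 0.00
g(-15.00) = -4042.00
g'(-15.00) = 765.00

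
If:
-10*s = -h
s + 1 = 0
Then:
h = -10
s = -1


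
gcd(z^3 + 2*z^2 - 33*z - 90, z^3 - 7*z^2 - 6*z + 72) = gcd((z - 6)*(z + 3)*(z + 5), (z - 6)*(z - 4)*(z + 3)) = z^2 - 3*z - 18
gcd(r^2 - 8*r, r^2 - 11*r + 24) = r - 8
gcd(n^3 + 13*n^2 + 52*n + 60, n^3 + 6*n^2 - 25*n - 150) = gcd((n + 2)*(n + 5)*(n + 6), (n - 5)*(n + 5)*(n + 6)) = n^2 + 11*n + 30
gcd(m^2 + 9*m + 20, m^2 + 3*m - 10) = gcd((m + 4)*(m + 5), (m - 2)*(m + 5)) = m + 5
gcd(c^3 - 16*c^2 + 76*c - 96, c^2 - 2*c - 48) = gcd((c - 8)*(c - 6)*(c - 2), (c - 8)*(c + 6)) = c - 8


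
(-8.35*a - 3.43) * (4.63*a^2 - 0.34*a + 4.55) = -38.6605*a^3 - 13.0419*a^2 - 36.8263*a - 15.6065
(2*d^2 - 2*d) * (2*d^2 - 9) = 4*d^4 - 4*d^3 - 18*d^2 + 18*d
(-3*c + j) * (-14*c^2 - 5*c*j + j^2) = 42*c^3 + c^2*j - 8*c*j^2 + j^3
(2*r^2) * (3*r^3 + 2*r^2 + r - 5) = 6*r^5 + 4*r^4 + 2*r^3 - 10*r^2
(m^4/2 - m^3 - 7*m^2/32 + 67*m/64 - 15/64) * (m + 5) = m^5/2 + 3*m^4/2 - 167*m^3/32 - 3*m^2/64 + 5*m - 75/64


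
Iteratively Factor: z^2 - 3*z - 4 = (z + 1)*(z - 4)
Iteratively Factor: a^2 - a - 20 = (a + 4)*(a - 5)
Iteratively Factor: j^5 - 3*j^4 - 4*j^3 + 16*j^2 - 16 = (j - 2)*(j^4 - j^3 - 6*j^2 + 4*j + 8) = (j - 2)^2*(j^3 + j^2 - 4*j - 4) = (j - 2)^3*(j^2 + 3*j + 2) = (j - 2)^3*(j + 2)*(j + 1)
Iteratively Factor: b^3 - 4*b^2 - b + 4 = (b - 1)*(b^2 - 3*b - 4) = (b - 4)*(b - 1)*(b + 1)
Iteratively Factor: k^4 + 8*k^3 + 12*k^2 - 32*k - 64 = (k + 4)*(k^3 + 4*k^2 - 4*k - 16) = (k + 2)*(k + 4)*(k^2 + 2*k - 8) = (k - 2)*(k + 2)*(k + 4)*(k + 4)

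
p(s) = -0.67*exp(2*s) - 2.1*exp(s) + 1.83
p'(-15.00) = 0.00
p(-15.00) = 1.83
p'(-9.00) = 0.00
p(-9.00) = 1.83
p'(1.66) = -48.11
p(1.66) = -27.75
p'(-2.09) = -0.28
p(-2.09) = 1.56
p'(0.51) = -7.21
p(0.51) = -3.53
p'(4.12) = -5207.26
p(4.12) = -2666.44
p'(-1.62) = -0.47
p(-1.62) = 1.39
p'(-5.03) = -0.01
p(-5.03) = 1.82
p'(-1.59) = -0.48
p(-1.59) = 1.37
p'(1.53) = -38.28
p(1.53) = -22.16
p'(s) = -1.34*exp(2*s) - 2.1*exp(s)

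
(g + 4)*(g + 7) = g^2 + 11*g + 28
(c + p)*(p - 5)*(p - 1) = c*p^2 - 6*c*p + 5*c + p^3 - 6*p^2 + 5*p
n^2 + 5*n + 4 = (n + 1)*(n + 4)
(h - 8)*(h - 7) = h^2 - 15*h + 56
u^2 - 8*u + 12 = (u - 6)*(u - 2)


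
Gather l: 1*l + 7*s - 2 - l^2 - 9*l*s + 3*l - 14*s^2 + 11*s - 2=-l^2 + l*(4 - 9*s) - 14*s^2 + 18*s - 4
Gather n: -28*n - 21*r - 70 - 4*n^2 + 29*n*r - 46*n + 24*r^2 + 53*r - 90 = -4*n^2 + n*(29*r - 74) + 24*r^2 + 32*r - 160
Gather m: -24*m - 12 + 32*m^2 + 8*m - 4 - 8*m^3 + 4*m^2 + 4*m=-8*m^3 + 36*m^2 - 12*m - 16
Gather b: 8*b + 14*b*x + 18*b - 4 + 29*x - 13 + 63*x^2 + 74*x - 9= b*(14*x + 26) + 63*x^2 + 103*x - 26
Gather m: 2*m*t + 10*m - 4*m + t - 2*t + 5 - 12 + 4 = m*(2*t + 6) - t - 3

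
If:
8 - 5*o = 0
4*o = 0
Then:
No Solution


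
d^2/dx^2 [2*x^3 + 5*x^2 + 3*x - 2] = 12*x + 10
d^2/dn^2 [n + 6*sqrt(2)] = 0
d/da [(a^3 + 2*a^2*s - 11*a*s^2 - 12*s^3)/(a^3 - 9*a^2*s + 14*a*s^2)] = s*(-11*a^4 + 50*a^3*s - 35*a^2*s^2 - 216*a*s^3 + 168*s^4)/(a^2*(a^4 - 18*a^3*s + 109*a^2*s^2 - 252*a*s^3 + 196*s^4))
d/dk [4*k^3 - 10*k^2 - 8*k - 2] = 12*k^2 - 20*k - 8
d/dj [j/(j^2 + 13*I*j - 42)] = (-j^2 - 42)/(j^4 + 26*I*j^3 - 253*j^2 - 1092*I*j + 1764)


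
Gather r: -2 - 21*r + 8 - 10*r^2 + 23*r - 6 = -10*r^2 + 2*r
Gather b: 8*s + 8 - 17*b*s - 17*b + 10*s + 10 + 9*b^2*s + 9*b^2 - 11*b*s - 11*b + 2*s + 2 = b^2*(9*s + 9) + b*(-28*s - 28) + 20*s + 20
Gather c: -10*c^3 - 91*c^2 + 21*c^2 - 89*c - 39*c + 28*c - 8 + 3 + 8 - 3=-10*c^3 - 70*c^2 - 100*c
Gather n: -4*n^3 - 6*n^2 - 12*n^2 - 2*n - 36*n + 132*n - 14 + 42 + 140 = -4*n^3 - 18*n^2 + 94*n + 168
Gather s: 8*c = 8*c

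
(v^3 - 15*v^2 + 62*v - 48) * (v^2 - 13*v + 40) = v^5 - 28*v^4 + 297*v^3 - 1454*v^2 + 3104*v - 1920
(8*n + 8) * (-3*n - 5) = -24*n^2 - 64*n - 40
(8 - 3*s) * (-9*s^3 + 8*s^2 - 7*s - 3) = 27*s^4 - 96*s^3 + 85*s^2 - 47*s - 24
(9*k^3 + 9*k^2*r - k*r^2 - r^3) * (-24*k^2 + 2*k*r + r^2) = -216*k^5 - 198*k^4*r + 51*k^3*r^2 + 31*k^2*r^3 - 3*k*r^4 - r^5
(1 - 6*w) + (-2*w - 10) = -8*w - 9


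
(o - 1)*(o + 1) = o^2 - 1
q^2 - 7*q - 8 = (q - 8)*(q + 1)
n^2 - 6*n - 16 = (n - 8)*(n + 2)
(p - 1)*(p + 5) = p^2 + 4*p - 5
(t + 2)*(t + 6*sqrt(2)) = t^2 + 2*t + 6*sqrt(2)*t + 12*sqrt(2)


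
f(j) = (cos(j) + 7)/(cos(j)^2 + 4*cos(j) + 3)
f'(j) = (2*sin(j)*cos(j) + 4*sin(j))*(cos(j) + 7)/(cos(j)^2 + 4*cos(j) + 3)^2 - sin(j)/(cos(j)^2 + 4*cos(j) + 3) = (cos(j)^2 + 14*cos(j) + 25)*sin(j)/(cos(j)^2 + 4*cos(j) + 3)^2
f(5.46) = 1.24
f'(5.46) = -0.67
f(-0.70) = 1.17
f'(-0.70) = -0.53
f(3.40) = 89.37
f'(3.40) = -695.31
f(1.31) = 1.77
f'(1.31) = 1.65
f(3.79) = 13.87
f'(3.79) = -43.74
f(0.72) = 1.18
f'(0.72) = 0.55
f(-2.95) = 162.96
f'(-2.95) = -1706.15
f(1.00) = 1.38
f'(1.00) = 0.93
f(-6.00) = 1.03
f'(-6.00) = 0.18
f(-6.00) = 1.03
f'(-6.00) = 0.18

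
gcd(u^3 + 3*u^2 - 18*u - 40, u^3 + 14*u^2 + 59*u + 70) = u^2 + 7*u + 10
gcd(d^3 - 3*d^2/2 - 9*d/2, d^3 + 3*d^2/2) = d^2 + 3*d/2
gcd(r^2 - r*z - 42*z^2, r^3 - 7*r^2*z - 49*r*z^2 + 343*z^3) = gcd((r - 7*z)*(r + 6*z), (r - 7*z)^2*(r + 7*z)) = -r + 7*z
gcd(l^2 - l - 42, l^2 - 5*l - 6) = 1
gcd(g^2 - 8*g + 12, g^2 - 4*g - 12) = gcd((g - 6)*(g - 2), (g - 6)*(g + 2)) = g - 6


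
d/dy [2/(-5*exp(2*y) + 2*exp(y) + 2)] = (20*exp(y) - 4)*exp(y)/(-5*exp(2*y) + 2*exp(y) + 2)^2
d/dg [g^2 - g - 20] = 2*g - 1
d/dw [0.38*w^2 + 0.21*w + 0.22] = 0.76*w + 0.21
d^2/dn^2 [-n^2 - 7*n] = -2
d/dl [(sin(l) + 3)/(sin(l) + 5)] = 2*cos(l)/(sin(l) + 5)^2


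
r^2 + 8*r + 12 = (r + 2)*(r + 6)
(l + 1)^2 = l^2 + 2*l + 1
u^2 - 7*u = u*(u - 7)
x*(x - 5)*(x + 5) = x^3 - 25*x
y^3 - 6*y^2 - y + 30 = (y - 5)*(y - 3)*(y + 2)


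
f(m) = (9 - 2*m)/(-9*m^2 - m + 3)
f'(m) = (9 - 2*m)*(18*m + 1)/(-9*m^2 - m + 3)^2 - 2/(-9*m^2 - m + 3)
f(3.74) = -0.01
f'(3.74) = 0.02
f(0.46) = 12.71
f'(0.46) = 182.46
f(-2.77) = -0.23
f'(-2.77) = -0.15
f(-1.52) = -0.74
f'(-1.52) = -1.08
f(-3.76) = -0.14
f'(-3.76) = -0.06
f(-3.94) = -0.13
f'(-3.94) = -0.05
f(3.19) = -0.03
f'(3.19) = 0.04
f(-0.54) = 11.01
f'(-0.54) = -107.03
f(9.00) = 0.01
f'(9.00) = 0.00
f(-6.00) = -0.07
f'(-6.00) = -0.02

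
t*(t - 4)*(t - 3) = t^3 - 7*t^2 + 12*t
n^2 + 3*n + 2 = (n + 1)*(n + 2)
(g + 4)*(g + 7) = g^2 + 11*g + 28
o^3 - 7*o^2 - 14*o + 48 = (o - 8)*(o - 2)*(o + 3)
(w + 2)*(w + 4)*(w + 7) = w^3 + 13*w^2 + 50*w + 56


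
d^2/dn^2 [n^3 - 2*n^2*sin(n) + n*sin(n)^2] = 2*n^2*sin(n) - 8*n*cos(n) + 2*n*cos(2*n) + 6*n - 4*sin(n) + 2*sin(2*n)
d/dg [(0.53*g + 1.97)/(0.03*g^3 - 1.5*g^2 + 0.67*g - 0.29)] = (-0.0318*g^3 + 0.6177*g^2 + 5.91*g - 1.4736)/(0.0009*g^6 - 0.09*g^5 + 2.2902*g^4 - 2.0274*g^3 + 1.3189*g^2 - 0.3886*g + 0.0841)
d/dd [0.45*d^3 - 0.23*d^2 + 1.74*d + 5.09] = 1.35*d^2 - 0.46*d + 1.74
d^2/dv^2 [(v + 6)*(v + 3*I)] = 2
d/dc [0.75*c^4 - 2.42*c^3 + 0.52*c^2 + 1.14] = c*(3.0*c^2 - 7.26*c + 1.04)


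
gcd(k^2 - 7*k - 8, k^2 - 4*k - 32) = k - 8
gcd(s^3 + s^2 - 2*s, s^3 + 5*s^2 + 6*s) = s^2 + 2*s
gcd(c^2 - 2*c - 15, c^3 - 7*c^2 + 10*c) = c - 5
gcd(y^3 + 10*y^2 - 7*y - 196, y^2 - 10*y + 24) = y - 4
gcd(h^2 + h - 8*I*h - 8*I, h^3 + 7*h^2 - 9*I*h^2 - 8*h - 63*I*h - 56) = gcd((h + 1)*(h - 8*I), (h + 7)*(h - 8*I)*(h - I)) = h - 8*I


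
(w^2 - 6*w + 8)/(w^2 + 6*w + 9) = (w^2 - 6*w + 8)/(w^2 + 6*w + 9)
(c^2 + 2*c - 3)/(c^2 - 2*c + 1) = (c + 3)/(c - 1)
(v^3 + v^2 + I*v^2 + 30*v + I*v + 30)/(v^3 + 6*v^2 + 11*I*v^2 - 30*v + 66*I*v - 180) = (v^2 + v*(1 - 5*I) - 5*I)/(v^2 + v*(6 + 5*I) + 30*I)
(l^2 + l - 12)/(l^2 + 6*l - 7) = (l^2 + l - 12)/(l^2 + 6*l - 7)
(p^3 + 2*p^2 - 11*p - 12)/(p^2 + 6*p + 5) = (p^2 + p - 12)/(p + 5)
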